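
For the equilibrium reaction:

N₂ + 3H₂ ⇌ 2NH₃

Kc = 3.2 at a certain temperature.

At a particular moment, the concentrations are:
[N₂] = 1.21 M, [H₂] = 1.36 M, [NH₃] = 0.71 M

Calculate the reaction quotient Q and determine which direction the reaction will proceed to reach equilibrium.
Q = 0.166, Q < K, reaction proceeds forward (toward products)

Q = ([NH₃]^2) / ([N₂] × [H₂]^3)
  = ((0.71)^2) / ((1.21)·(1.36)^3) = 0.5041/3.0437 = 0.1656
Since Q = 0.1656 < Kc = 3.2, the reaction proceeds forward (toward products) to reach equilibrium.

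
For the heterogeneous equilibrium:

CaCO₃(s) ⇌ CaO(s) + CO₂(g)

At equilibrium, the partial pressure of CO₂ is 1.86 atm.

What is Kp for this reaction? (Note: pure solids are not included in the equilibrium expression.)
K_p = 1.86

Solids (CaCO₃, CaO) have activity 1 and are excluded.
Kp = P(CO₂) = 1.86.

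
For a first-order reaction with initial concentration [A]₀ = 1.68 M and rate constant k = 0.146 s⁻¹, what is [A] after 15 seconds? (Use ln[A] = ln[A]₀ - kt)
0.1880 M

ln[A] = ln[A]₀ - k·t = ln(1.68) - (0.146)·(15) = 0.5188 - 2.1900 = -1.6712
[A] = e^(-1.6712) = 0.1880 M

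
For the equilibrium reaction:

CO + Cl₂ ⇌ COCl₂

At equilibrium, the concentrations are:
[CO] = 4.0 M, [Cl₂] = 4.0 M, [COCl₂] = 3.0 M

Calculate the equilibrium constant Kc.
K_c = 0.1875

Kc = ([COCl₂]) / ([CO] × [Cl₂])
   = ((3.0)) / ((4.0)·(4.0))
   = 3 / 16 = 0.1875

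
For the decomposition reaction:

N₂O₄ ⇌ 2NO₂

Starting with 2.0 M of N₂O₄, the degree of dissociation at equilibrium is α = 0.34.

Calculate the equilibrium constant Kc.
K_c = 1.4012

x = α·[A]₀ = 0.34 × 2.0 = 0.68 M dissociated.
At eq: [N₂O₄] = 2.0 − 0.68 = 1.32 M; [NO₂] = 2x = 1.36 M.
Kc = [NO₂]²/[N₂O₄] = (1.36)²/1.32 = 1.401.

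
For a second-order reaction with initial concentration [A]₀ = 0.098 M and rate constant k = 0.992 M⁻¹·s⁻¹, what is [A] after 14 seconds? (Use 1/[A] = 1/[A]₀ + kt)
0.0415 M

1/[A] = 1/[A]₀ + k·t = 1/0.098 + (0.992)·(14) = 10.2041 + 13.8880 = 24.0921
[A] = 1/24.0921 = 0.0415 M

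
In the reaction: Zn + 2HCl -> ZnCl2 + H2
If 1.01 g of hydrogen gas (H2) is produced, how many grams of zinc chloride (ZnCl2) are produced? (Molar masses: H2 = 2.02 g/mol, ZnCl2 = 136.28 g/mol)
Moles of H2 = 1.01 g ÷ 2.02 g/mol = 0.5 mol
Mole ratio: 1 mol ZnCl2 / 1 mol H2
Moles of ZnCl2 = 0.5 × (1/1) = 0.5 mol
Mass of ZnCl2 = 0.5 mol × 136.28 g/mol = 68.14 g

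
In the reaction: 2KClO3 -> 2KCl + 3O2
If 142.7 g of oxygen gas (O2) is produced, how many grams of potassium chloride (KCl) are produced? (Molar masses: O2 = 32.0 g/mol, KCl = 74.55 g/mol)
Moles of O2 = 142.7 g ÷ 32.0 g/mol = 4.45937 mol
Mole ratio: 2 mol KCl / 3 mol O2
Moles of KCl = 4.45937 × (2/3) = 2.97292 mol
Mass of KCl = 2.97292 mol × 74.55 g/mol = 221.6 g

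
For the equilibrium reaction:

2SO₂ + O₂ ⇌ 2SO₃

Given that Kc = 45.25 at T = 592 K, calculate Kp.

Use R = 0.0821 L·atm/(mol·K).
K_p = 0.9310

Δn = (moles gaseous products) − (moles gaseous reactants) = -1
T = 592 K; RT = 0.0821 × 592 = 48.6032
Kp = Kc·(RT)^Δn = 45.25 × (48.6032)^-1 = 45.25 × 0.0205748 = 0.9310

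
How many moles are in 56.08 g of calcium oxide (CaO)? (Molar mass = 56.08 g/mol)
Moles = 56.08 g ÷ 56.08 g/mol = 1 mol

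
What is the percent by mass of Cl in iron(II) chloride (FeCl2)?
Mass of Cl in formula = 35.45 × 2 = 70.9 g/mol
Molar mass = 126.75 g/mol
% Cl = (70.9/126.75) × 100% = 55.94%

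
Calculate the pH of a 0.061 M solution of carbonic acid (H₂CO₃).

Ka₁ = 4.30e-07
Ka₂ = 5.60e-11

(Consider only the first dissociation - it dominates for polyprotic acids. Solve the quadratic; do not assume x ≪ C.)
pH = 3.79

x² + Ka₁·x − Ka₁·C = 0 with Ka₁ = 4.30e-07, C = 0.061.
x = (−Ka₁ + √(Ka₁² + 4·Ka₁·C))/2 = 1.6174e-04 M, so pH = 3.79.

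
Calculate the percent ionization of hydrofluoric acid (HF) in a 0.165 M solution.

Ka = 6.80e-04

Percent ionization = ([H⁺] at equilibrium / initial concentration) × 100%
Percent ionization = 6.22%

Let x = [H⁺]. Ka = x²/(C - x) ⇒ x² + (6.80e-04)x - (6.80e-04)(0.165) = 0. x = 1.0258e-02. Percent = (1.0258e-02/0.165) × 100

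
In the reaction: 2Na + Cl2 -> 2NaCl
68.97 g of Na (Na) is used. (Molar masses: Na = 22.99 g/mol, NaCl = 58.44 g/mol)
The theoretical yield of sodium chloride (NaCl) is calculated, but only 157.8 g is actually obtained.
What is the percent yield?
Moles of Na = 68.97 g ÷ 22.99 g/mol = 3 mol
Mole ratio: 2 mol NaCl / 2 mol Na
Moles of NaCl = 3 × (2/2) = 3 mol
Theoretical yield = 3 mol × 58.44 g/mol = 175.32 g
Actual yield = 157.8 g
Percent yield = (157.8 / 175.32) × 100% = 90.0%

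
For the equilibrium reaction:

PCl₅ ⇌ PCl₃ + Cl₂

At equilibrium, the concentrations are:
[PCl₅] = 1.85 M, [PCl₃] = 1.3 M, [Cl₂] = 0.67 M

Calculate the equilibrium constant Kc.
K_c = 0.4708

Kc = ([PCl₃] × [Cl₂]) / ([PCl₅])
   = ((1.3)·(0.67)) / ((1.85))
   = 0.871 / 1.85 = 0.4708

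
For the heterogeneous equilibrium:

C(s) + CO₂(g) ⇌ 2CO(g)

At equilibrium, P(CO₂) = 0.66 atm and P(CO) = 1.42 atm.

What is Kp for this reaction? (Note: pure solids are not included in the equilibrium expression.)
K_p = 3.055

Solid C is excluded.
Kp = P(CO)²/P(CO₂) = (1.42)²/0.66 = 2.016/0.66 = 3.055.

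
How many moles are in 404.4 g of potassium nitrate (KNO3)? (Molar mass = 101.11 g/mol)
Moles = 404.4 g ÷ 101.11 g/mol = 4 mol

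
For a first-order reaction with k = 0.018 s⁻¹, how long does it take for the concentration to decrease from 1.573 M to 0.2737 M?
97.15 s

From ln[A] = ln[A]₀ - k·t: t = ln([A]₀/[A])/k = ln(1.573/0.2737)/0.018 = ln(5.7472)/0.018 = 1.7487/0.018 = 97.15 s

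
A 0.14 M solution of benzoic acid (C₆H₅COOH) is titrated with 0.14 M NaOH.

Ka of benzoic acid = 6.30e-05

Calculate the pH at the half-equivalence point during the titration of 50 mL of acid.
pH = pKa = 4.20

At the half-equivalence point, [HA] = [A⁻], so by Henderson–Hasselbalch pH = pKa + log(1) = pKa.
pKa = −log(6.30e-05) = 4.20.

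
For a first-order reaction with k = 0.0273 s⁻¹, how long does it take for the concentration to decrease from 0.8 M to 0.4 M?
25.39 s

From ln[A] = ln[A]₀ - k·t: t = ln([A]₀/[A])/k = ln(0.8/0.4)/0.0273 = ln(2.0000)/0.0273 = 0.6931/0.0273 = 25.39 s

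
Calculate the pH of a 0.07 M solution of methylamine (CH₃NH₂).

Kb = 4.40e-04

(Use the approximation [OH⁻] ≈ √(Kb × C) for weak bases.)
pH = 11.74

[OH⁻] = √(Kb × C) = √(4.40e-04 × 0.07) = 5.5498e-03. pOH = 2.26, pH = 14 - pOH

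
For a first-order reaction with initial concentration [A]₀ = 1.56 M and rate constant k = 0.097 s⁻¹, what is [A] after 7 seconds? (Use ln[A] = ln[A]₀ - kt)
0.7911 M

ln[A] = ln[A]₀ - k·t = ln(1.56) - (0.097)·(7) = 0.4447 - 0.6790 = -0.2343
[A] = e^(-0.2343) = 0.7911 M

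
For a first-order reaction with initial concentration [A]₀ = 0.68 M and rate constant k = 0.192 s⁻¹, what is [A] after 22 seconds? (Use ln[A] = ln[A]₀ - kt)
0.0100 M

ln[A] = ln[A]₀ - k·t = ln(0.68) - (0.192)·(22) = -0.3857 - 4.2240 = -4.6097
[A] = e^(-4.6097) = 0.0100 M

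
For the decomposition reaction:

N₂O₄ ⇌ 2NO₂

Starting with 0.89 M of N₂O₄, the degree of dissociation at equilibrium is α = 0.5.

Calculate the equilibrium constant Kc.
K_c = 1.7800

x = α·[A]₀ = 0.5 × 0.89 = 0.445 M dissociated.
At eq: [N₂O₄] = 0.89 − 0.445 = 0.445 M; [NO₂] = 2x = 0.89 M.
Kc = [NO₂]²/[N₂O₄] = (0.89)²/0.445 = 1.78.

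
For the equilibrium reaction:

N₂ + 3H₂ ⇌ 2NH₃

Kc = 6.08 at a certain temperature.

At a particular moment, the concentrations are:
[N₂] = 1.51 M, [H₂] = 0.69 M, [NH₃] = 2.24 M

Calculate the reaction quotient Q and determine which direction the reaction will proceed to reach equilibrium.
Q = 10.115, Q > K, reaction proceeds reverse (toward reactants)

Q = ([NH₃]^2) / ([N₂] × [H₂]^3)
  = ((2.24)^2) / ((1.51)·(0.69)^3) = 5.0176/0.49605 = 10.12
Since Q = 10.12 > Kc = 6.08, the reaction proceeds reverse (toward reactants) to reach equilibrium.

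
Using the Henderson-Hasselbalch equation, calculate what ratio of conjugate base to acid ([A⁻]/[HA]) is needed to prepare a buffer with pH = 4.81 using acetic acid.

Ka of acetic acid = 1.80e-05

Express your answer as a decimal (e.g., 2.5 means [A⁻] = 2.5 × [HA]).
[A⁻]/[HA] = 1.162

pKa = −log(1.80e-05) = 4.7447. pH = pKa + log([A⁻]/[HA]). 4.81 = 4.7447 + log(ratio). log(ratio) = 4.81 − 4.7447 = 0.0653. ratio = 10^(0.0653) = 1.162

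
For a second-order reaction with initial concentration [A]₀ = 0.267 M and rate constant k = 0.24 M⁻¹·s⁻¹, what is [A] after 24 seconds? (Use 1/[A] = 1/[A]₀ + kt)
0.1052 M

1/[A] = 1/[A]₀ + k·t = 1/0.267 + (0.24)·(24) = 3.7453 + 5.7600 = 9.5053
[A] = 1/9.5053 = 0.1052 M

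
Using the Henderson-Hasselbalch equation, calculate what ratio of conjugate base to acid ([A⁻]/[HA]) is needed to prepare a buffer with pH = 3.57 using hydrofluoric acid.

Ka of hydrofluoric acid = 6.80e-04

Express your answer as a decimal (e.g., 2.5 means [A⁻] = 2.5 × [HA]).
[A⁻]/[HA] = 2.526

pKa = −log(6.80e-04) = 3.1675. pH = pKa + log([A⁻]/[HA]). 3.57 = 3.1675 + log(ratio). log(ratio) = 3.57 − 3.1675 = 0.4025. ratio = 10^(0.4025) = 2.526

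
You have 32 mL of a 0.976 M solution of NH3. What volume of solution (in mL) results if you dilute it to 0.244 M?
Using M₁V₁ = M₂V₂:
0.976 × 32 = 0.244 × V₂
V₂ = (0.976 × 32) / 0.244 = 128 mL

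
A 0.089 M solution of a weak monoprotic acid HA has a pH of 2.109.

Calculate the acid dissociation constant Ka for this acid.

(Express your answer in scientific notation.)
K_a = 7.45e-04

[H⁺] = 10^(−pH) = 10^(−2.109) = 7.780e-03 M. For HA ⇌ H⁺ + A⁻, Ka = x²/(C − x) = (7.780e-03)²/(0.089 − 7.780e-03) = 7.45e-04.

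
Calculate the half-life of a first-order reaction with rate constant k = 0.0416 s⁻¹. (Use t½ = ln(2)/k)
16.66 s

t½ = ln(2)/k = 0.6931/0.0416 = 16.66 s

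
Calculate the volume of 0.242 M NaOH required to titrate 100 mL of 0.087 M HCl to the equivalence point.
V_{base} = 36.0 mL

At equivalence: moles acid = moles base.
moles HCl = 0.087 M × 0.1 L = 0.0087 mol
V_NaOH = 0.0087 mol ÷ 0.242 M = 0.03595 L = 36.0 mL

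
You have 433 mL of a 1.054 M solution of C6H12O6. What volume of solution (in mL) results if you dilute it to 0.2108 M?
Using M₁V₁ = M₂V₂:
1.054 × 433 = 0.2108 × V₂
V₂ = (1.054 × 433) / 0.2108 = 2165 mL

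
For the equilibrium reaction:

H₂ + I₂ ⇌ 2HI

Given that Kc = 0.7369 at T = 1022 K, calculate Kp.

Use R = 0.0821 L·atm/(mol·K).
K_p = 0.7369

Δn = (moles gaseous products) − (moles gaseous reactants) = 0
T = 1022 K; RT = 0.0821 × 1022 = 83.9062
Kp = Kc·(RT)^Δn = 0.7369 × (83.9062)^0 = 0.7369 × 1 = 0.7369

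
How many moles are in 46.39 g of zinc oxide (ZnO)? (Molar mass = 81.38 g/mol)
Moles = 46.39 g ÷ 81.38 g/mol = 0.57 mol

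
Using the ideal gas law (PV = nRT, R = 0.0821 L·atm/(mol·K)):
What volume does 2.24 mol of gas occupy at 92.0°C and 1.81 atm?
T = 92.0°C + 273.15 = 365.15 K
V = nRT/P = (2.24 × 0.0821 × 365.15) / 1.81
V = 37.10 L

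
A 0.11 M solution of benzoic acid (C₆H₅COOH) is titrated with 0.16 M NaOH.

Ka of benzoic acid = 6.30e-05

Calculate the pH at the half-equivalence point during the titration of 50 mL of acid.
pH = pKa = 4.20

At the half-equivalence point, [HA] = [A⁻], so by Henderson–Hasselbalch pH = pKa + log(1) = pKa.
pKa = −log(6.30e-05) = 4.20.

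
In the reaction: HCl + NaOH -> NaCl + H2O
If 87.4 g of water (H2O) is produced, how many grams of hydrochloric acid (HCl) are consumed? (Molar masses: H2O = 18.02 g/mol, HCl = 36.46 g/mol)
Moles of H2O = 87.4 g ÷ 18.02 g/mol = 4.85017 mol
Mole ratio: 1 mol HCl / 1 mol H2O
Moles of HCl = 4.85017 × (1/1) = 4.85017 mol
Mass of HCl = 4.85017 mol × 36.46 g/mol = 176.8 g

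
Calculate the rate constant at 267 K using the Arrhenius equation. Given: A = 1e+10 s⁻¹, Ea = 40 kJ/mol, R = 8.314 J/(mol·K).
1.49e+02 s⁻¹

k = A·exp(-Ea/(R·T)) = 1e+10·exp(-40000/(8.314·267)) = 1e+10·exp(-18.0193) = 1e+10·1.4938e-08 = 1.49e+02 s⁻¹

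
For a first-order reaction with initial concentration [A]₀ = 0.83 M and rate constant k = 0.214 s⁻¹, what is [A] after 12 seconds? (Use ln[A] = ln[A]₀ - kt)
0.0637 M

ln[A] = ln[A]₀ - k·t = ln(0.83) - (0.214)·(12) = -0.1863 - 2.5680 = -2.7543
[A] = e^(-2.7543) = 0.0637 M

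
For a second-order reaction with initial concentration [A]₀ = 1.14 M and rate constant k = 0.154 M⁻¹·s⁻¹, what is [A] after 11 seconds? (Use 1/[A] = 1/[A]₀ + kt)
0.3889 M

1/[A] = 1/[A]₀ + k·t = 1/1.14 + (0.154)·(11) = 0.8772 + 1.6940 = 2.5712
[A] = 1/2.5712 = 0.3889 M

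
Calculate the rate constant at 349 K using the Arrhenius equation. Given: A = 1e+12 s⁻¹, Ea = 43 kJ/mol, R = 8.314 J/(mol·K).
3.66e+05 s⁻¹

k = A·exp(-Ea/(R·T)) = 1e+12·exp(-43000/(8.314·349)) = 1e+12·exp(-14.8195) = 1e+12·3.6642e-07 = 3.66e+05 s⁻¹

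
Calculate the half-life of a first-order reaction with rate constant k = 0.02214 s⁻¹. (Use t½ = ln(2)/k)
31.31 s

t½ = ln(2)/k = 0.6931/0.02214 = 31.31 s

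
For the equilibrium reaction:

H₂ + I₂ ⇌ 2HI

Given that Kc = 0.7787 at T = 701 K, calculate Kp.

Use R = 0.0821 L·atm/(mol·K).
K_p = 0.7787

Δn = (moles gaseous products) − (moles gaseous reactants) = 0
T = 701 K; RT = 0.0821 × 701 = 57.5521
Kp = Kc·(RT)^Δn = 0.7787 × (57.5521)^0 = 0.7787 × 1 = 0.7787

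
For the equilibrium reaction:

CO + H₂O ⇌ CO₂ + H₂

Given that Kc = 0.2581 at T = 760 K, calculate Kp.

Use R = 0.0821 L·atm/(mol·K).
K_p = 0.2581

Δn = (moles gaseous products) − (moles gaseous reactants) = 0
T = 760 K; RT = 0.0821 × 760 = 62.396
Kp = Kc·(RT)^Δn = 0.2581 × (62.396)^0 = 0.2581 × 1 = 0.2581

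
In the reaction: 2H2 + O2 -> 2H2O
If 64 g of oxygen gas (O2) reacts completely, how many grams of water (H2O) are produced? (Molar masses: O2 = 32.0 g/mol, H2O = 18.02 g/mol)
Moles of O2 = 64 g ÷ 32.0 g/mol = 2 mol
Mole ratio: 2 mol H2O / 1 mol O2
Moles of H2O = 2 × (2/1) = 4 mol
Mass of H2O = 4 mol × 18.02 g/mol = 72.08 g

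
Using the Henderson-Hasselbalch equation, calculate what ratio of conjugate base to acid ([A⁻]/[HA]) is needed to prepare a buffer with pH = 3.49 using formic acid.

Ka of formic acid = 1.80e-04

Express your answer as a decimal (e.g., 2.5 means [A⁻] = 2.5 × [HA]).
[A⁻]/[HA] = 0.556

pKa = −log(1.80e-04) = 3.7447. pH = pKa + log([A⁻]/[HA]). 3.49 = 3.7447 + log(ratio). log(ratio) = 3.49 − 3.7447 = -0.2547. ratio = 10^(-0.2547) = 0.556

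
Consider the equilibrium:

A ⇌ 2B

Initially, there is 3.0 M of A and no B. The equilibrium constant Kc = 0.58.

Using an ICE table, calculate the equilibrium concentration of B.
[B] = 1.182 M

ICE: [A] = 3.0 − x, [B] = 2x.
Kc = (2x)²/(3.0 − x) = 0.58 ⇒ 4x² + 0.58x − 1.74 = 0.
x = (−0.58 + √(0.58² + 4·4·1.74))/(2·4) = (−0.58 + √28.176)/8 = 0.59102.
[B] = 2x = 1.182 M.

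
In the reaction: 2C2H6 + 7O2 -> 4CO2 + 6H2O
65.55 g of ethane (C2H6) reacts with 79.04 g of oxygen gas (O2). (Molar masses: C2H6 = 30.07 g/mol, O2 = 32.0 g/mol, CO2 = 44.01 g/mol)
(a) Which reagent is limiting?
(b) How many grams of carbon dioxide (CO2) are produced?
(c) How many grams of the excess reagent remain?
(a) O2, (b) 62.12 g, (c) 44.33 g

Moles of C2H6 = 65.55 g ÷ 30.07 g/mol = 2.17991 mol
Moles of O2 = 79.04 g ÷ 32.0 g/mol = 2.47 mol
Moles ÷ coefficient: C2H6: 2.17991/2 = 1.09, O2: 2.47/7 = 0.3529
(a) O2 has the smaller value, so O2 is the limiting reagent.
(b) Moles of CO2 = 2.47 mol O2 × (4/7) = 1.41143 mol; mass = 1.41143 mol × 44.01 g/mol = 62.12 g
(c) C2H6 consumed = 2.47 × (2/7) = 0.705714 mol; remaining = 2.17991 − 0.705714 = 1.4742 mol; mass = 1.4742 mol × 30.07 g/mol = 44.33 g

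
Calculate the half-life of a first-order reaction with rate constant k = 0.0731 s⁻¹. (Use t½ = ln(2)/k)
9.48 s

t½ = ln(2)/k = 0.6931/0.0731 = 9.48 s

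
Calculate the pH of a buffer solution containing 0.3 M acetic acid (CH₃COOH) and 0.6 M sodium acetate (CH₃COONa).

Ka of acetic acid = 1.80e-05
pH = 5.05

pKa = -log(1.80e-05) = 4.74. pH = pKa + log([A⁻]/[HA]) = 4.74 + log(0.6/0.3)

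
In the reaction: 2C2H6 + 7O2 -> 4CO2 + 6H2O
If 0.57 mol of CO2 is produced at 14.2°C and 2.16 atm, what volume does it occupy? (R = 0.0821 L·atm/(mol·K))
T = 14.2°C + 273.15 = 287.35 K
V = nRT/P = (0.57 × 0.0821 × 287.35) / 2.16
V = 6.23 L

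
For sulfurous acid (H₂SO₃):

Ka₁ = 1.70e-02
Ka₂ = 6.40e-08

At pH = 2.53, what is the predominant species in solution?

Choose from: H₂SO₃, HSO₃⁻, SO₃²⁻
HSO₃⁻

pKa1 = 1.77, pKa2 = 7.19. Each pKa is the crossover between adjacent species; pH = 2.53 lies in the region where HSO₃⁻ predominates.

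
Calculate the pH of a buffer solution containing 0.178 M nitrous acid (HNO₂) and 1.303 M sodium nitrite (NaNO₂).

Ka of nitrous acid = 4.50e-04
pH = 4.21

pKa = -log(4.50e-04) = 3.35. pH = pKa + log([A⁻]/[HA]) = 3.35 + log(1.303/0.178)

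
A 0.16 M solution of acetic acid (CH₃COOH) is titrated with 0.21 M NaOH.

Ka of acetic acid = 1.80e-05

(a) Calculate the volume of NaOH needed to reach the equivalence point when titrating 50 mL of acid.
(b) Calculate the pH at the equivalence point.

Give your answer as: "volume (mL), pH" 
V = 38.1 mL, pH = 8.85

(a) At equivalence: moles acid = moles base.
moles acid = 0.16 × 0.05 = 0.008 mol; V_NaOH = 0.008/0.21 = 0.0381 L = 38.1 mL.
(b) At equivalence, all acid → conjugate base A⁻ at [A⁻] = 0.008/0.0881 = 0.09081 M.
Kb = Kw/Ka = 1.0e-14/1.80e-05 = 5.556e-10; [OH⁻] = √(Kb·[A⁻]) = 7.103e-06; pOH = 5.15; pH = 14 − pOH = 8.85.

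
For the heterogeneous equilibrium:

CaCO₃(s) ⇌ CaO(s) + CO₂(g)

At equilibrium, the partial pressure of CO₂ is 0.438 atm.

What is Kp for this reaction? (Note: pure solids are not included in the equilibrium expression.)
K_p = 0.438

Solids (CaCO₃, CaO) have activity 1 and are excluded.
Kp = P(CO₂) = 0.438.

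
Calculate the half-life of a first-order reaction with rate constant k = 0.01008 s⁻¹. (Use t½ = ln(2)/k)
68.76 s

t½ = ln(2)/k = 0.6931/0.01008 = 68.76 s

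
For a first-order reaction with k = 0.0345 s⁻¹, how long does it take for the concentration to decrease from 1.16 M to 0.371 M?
33.04 s

From ln[A] = ln[A]₀ - k·t: t = ln([A]₀/[A])/k = ln(1.16/0.371)/0.0345 = ln(3.1267)/0.0345 = 1.1400/0.0345 = 33.04 s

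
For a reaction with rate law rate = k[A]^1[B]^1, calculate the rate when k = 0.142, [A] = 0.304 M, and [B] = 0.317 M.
0.01368 M/s

rate = k·[A]^1·[B]^1 = 0.142·(0.304)^1·(0.317)^1 = 0.142·0.304·0.317 = 0.01368 M/s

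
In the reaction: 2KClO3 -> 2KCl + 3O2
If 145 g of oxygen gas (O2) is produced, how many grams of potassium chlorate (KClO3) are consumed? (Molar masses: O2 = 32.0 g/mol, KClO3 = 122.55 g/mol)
Moles of O2 = 145 g ÷ 32.0 g/mol = 4.53125 mol
Mole ratio: 2 mol KClO3 / 3 mol O2
Moles of KClO3 = 4.53125 × (2/3) = 3.02083 mol
Mass of KClO3 = 3.02083 mol × 122.55 g/mol = 370.2 g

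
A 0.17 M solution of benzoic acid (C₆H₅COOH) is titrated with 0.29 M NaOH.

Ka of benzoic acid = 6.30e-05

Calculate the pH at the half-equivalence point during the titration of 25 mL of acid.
pH = pKa = 4.20

At the half-equivalence point, [HA] = [A⁻], so by Henderson–Hasselbalch pH = pKa + log(1) = pKa.
pKa = −log(6.30e-05) = 4.20.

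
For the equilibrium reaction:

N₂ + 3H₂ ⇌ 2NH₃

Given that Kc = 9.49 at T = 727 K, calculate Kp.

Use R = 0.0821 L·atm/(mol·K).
K_p = 0.0027

Δn = (moles gaseous products) − (moles gaseous reactants) = -2
T = 727 K; RT = 0.0821 × 727 = 59.6867
Kp = Kc·(RT)^Δn = 9.49 × (59.6867)^-2 = 9.49 × 0.000280702 = 0.0027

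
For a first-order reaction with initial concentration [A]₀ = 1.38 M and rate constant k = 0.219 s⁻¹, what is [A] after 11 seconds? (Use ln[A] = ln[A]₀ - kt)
0.1241 M

ln[A] = ln[A]₀ - k·t = ln(1.38) - (0.219)·(11) = 0.3221 - 2.4090 = -2.0869
[A] = e^(-2.0869) = 0.1241 M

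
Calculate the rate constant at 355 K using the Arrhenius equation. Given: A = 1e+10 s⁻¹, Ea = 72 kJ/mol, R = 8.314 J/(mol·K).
2.54e-01 s⁻¹

k = A·exp(-Ea/(R·T)) = 1e+10·exp(-72000/(8.314·355)) = 1e+10·exp(-24.3946) = 1e+10·2.5442e-11 = 2.54e-01 s⁻¹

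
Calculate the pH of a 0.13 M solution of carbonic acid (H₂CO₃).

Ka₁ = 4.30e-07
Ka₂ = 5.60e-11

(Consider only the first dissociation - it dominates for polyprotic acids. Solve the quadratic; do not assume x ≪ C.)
pH = 3.63

x² + Ka₁·x − Ka₁·C = 0 with Ka₁ = 4.30e-07, C = 0.13.
x = (−Ka₁ + √(Ka₁² + 4·Ka₁·C))/2 = 2.3622e-04 M, so pH = 3.63.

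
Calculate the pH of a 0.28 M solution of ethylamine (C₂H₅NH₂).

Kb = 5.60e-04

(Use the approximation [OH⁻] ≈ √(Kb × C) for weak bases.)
pH = 12.10

[OH⁻] = √(Kb × C) = √(5.60e-04 × 0.28) = 1.2522e-02. pOH = 1.90, pH = 14 - pOH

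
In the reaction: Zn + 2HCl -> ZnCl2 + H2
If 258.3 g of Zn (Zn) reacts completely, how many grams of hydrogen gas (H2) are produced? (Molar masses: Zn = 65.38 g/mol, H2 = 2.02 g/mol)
Moles of Zn = 258.3 g ÷ 65.38 g/mol = 3.95075 mol
Mole ratio: 1 mol H2 / 1 mol Zn
Moles of H2 = 3.95075 × (1/1) = 3.95075 mol
Mass of H2 = 3.95075 mol × 2.02 g/mol = 7.981 g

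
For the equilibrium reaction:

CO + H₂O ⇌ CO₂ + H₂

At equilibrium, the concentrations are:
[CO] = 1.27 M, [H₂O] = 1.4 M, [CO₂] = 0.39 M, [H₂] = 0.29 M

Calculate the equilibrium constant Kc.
K_c = 0.0636

Kc = ([CO₂] × [H₂]) / ([CO] × [H₂O])
   = ((0.39)·(0.29)) / ((1.27)·(1.4))
   = 0.1131 / 1.778 = 0.0636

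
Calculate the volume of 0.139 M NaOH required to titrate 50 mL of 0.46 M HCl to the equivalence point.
V_{base} = 165.5 mL

At equivalence: moles acid = moles base.
moles HCl = 0.46 M × 0.05 L = 0.023 mol
V_NaOH = 0.023 mol ÷ 0.139 M = 0.1655 L = 165.5 mL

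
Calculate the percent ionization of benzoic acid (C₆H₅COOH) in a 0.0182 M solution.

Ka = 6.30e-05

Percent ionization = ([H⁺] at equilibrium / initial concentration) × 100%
Percent ionization = 5.71%

Let x = [H⁺]. Ka = x²/(C - x) ⇒ x² + (6.30e-05)x - (6.30e-05)(0.0182) = 0. x = 1.0398e-03. Percent = (1.0398e-03/0.0182) × 100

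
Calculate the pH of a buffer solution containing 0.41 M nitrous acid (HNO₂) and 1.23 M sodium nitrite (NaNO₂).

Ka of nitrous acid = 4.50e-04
pH = 3.82

pKa = -log(4.50e-04) = 3.35. pH = pKa + log([A⁻]/[HA]) = 3.35 + log(1.23/0.41)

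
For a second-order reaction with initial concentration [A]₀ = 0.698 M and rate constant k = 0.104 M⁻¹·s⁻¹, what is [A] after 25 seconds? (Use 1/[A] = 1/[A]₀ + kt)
0.2480 M

1/[A] = 1/[A]₀ + k·t = 1/0.698 + (0.104)·(25) = 1.4327 + 2.6000 = 4.0327
[A] = 1/4.0327 = 0.2480 M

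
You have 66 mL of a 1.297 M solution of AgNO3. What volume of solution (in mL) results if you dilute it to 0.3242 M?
Using M₁V₁ = M₂V₂:
1.297 × 66 = 0.3242 × V₂
V₂ = (1.297 × 66) / 0.3242 = 264 mL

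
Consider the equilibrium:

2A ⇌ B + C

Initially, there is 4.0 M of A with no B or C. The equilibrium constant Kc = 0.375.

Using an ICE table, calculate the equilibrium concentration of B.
[B] = 1.101 M

ICE: [A] = 4.0 − 2x, [B] = [C] = x.
Kc = x²/(4.0 − 2x)² = 0.375 ⇒ √Kc = x/(4.0 − 2x).
x = √0.375·4.0/(1 + 2√0.375) = 0.61237·4.0/2.2247 = 1.101.
[B] = x = 1.101 M.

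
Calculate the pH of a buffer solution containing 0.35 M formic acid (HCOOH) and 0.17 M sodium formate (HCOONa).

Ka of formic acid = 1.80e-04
pH = 3.43

pKa = -log(1.80e-04) = 3.74. pH = pKa + log([A⁻]/[HA]) = 3.74 + log(0.17/0.35)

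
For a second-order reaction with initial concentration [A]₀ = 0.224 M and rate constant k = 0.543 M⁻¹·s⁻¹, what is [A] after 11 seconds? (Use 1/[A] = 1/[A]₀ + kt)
0.0958 M

1/[A] = 1/[A]₀ + k·t = 1/0.224 + (0.543)·(11) = 4.4643 + 5.9730 = 10.4373
[A] = 1/10.4373 = 0.0958 M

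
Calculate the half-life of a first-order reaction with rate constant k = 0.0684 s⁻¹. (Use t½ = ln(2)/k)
10.13 s

t½ = ln(2)/k = 0.6931/0.0684 = 10.13 s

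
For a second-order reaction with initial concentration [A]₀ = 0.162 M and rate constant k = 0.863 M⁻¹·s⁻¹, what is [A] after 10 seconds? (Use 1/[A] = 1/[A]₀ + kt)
0.0676 M

1/[A] = 1/[A]₀ + k·t = 1/0.162 + (0.863)·(10) = 6.1728 + 8.6300 = 14.8028
[A] = 1/14.8028 = 0.0676 M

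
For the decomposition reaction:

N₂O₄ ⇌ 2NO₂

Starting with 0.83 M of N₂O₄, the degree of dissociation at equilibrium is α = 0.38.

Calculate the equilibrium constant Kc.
K_c = 0.7732

x = α·[A]₀ = 0.38 × 0.83 = 0.3154 M dissociated.
At eq: [N₂O₄] = 0.83 − 0.3154 = 0.5146 M; [NO₂] = 2x = 0.6308 M.
Kc = [NO₂]²/[N₂O₄] = (0.6308)²/0.5146 = 0.7732.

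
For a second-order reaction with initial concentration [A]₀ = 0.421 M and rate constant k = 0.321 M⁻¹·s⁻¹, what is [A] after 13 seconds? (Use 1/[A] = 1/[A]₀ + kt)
0.1527 M

1/[A] = 1/[A]₀ + k·t = 1/0.421 + (0.321)·(13) = 2.3753 + 4.1730 = 6.5483
[A] = 1/6.5483 = 0.1527 M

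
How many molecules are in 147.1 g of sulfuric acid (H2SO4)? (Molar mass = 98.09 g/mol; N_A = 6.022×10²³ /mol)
Moles = 147.1 g ÷ 98.09 g/mol = 1.49964 mol
Molecules = 1.49964 mol × 6.022×10²³ /mol = 9.031e+23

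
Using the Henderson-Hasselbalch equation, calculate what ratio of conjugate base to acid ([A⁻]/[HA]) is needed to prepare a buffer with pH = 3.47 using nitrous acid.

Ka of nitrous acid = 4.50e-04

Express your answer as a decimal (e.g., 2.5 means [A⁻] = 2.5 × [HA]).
[A⁻]/[HA] = 1.328

pKa = −log(4.50e-04) = 3.3468. pH = pKa + log([A⁻]/[HA]). 3.47 = 3.3468 + log(ratio). log(ratio) = 3.47 − 3.3468 = 0.1232. ratio = 10^(0.1232) = 1.328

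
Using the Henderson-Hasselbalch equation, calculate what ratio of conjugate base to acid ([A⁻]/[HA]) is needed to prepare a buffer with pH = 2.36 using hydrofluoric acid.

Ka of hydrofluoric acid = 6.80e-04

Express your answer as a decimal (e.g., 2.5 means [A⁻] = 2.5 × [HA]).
[A⁻]/[HA] = 0.156

pKa = −log(6.80e-04) = 3.1675. pH = pKa + log([A⁻]/[HA]). 2.36 = 3.1675 + log(ratio). log(ratio) = 2.36 − 3.1675 = -0.8075. ratio = 10^(-0.8075) = 0.156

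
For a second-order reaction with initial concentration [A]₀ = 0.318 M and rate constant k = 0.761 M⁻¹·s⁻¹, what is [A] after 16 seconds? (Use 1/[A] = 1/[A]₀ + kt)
0.0653 M

1/[A] = 1/[A]₀ + k·t = 1/0.318 + (0.761)·(16) = 3.1447 + 12.1760 = 15.3207
[A] = 1/15.3207 = 0.0653 M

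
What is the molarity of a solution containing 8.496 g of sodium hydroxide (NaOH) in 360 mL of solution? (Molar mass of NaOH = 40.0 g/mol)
Moles of NaOH = 8.496 g ÷ 40.0 g/mol = 0.2124 mol
Volume = 360 mL = 0.36 L
Molarity = 0.2124 mol ÷ 0.36 L = 0.59 M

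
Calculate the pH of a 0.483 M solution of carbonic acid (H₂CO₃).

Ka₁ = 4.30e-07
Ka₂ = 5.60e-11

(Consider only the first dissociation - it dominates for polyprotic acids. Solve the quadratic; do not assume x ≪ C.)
pH = 3.34

x² + Ka₁·x − Ka₁·C = 0 with Ka₁ = 4.30e-07, C = 0.483.
x = (−Ka₁ + √(Ka₁² + 4·Ka₁·C))/2 = 4.5552e-04 M, so pH = 3.34.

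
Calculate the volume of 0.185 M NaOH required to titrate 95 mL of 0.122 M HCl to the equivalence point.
V_{base} = 62.6 mL

At equivalence: moles acid = moles base.
moles HCl = 0.122 M × 0.095 L = 0.01159 mol
V_NaOH = 0.01159 mol ÷ 0.185 M = 0.06265 L = 62.6 mL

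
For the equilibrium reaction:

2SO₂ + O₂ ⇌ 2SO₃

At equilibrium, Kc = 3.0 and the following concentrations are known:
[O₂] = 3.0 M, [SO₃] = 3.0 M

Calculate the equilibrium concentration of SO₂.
[SO₂] = 1.0000 M

Kc = ([SO₃]^2) / ([SO₂]^2 × [O₂]) = 3.0
[SO₂]^2 = (product terms)/(Kc · other reactant terms) = 9 / (3.0 · 3) = 1
[SO₂] = (1)^(1/2) = 1.0000 M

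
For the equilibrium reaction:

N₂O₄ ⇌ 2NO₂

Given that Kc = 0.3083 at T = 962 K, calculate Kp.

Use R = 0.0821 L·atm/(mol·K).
K_p = 24.3496

Δn = (moles gaseous products) − (moles gaseous reactants) = 1
T = 962 K; RT = 0.0821 × 962 = 78.9802
Kp = Kc·(RT)^Δn = 0.3083 × (78.9802)^1 = 0.3083 × 78.9802 = 24.3496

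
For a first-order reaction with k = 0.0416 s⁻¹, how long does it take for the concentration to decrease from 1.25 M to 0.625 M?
16.66 s

From ln[A] = ln[A]₀ - k·t: t = ln([A]₀/[A])/k = ln(1.25/0.625)/0.0416 = ln(2.0000)/0.0416 = 0.6931/0.0416 = 16.66 s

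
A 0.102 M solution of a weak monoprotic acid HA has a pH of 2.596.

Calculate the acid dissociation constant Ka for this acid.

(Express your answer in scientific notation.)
K_a = 6.46e-05

[H⁺] = 10^(−pH) = 10^(−2.596) = 2.535e-03 M. For HA ⇌ H⁺ + A⁻, Ka = x²/(C − x) = (2.535e-03)²/(0.102 − 2.535e-03) = 6.46e-05.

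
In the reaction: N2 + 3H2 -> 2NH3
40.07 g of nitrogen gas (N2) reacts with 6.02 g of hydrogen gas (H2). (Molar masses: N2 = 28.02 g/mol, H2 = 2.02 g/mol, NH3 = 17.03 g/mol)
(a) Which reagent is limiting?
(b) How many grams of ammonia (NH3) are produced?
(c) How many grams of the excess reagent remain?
(a) H2, (b) 33.84 g, (c) 12.23 g

Moles of N2 = 40.07 g ÷ 28.02 g/mol = 1.43005 mol
Moles of H2 = 6.02 g ÷ 2.02 g/mol = 2.9802 mol
Moles ÷ coefficient: N2: 1.43005/1 = 1.43, H2: 2.9802/3 = 0.9934
(a) H2 has the smaller value, so H2 is the limiting reagent.
(b) Moles of NH3 = 2.9802 mol H2 × (2/3) = 1.9868 mol; mass = 1.9868 mol × 17.03 g/mol = 33.84 g
(c) N2 consumed = 2.9802 × (1/3) = 0.993399 mol; remaining = 1.43005 − 0.993399 = 0.436651 mol; mass = 0.436651 mol × 28.02 g/mol = 12.23 g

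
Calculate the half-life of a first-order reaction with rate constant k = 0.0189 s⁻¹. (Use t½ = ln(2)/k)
36.67 s

t½ = ln(2)/k = 0.6931/0.0189 = 36.67 s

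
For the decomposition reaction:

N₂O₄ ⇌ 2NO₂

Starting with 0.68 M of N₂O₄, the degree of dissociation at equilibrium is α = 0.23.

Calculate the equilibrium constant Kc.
K_c = 0.1869

x = α·[A]₀ = 0.23 × 0.68 = 0.1564 M dissociated.
At eq: [N₂O₄] = 0.68 − 0.1564 = 0.5236 M; [NO₂] = 2x = 0.3128 M.
Kc = [NO₂]²/[N₂O₄] = (0.3128)²/0.5236 = 0.1869.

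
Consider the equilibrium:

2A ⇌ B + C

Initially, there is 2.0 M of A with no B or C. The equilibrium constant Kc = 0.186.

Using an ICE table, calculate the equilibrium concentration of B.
[B] = 0.463 M

ICE: [A] = 2.0 − 2x, [B] = [C] = x.
Kc = x²/(2.0 − 2x)² = 0.186 ⇒ √Kc = x/(2.0 − 2x).
x = √0.186·2.0/(1 + 2√0.186) = 0.43128·2.0/1.8626 = 0.4631.
[B] = x = 0.463 M.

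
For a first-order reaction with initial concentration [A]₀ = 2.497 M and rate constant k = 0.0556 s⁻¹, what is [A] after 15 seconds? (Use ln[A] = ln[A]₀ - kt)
1.0845 M

ln[A] = ln[A]₀ - k·t = ln(2.497) - (0.0556)·(15) = 0.9151 - 0.8340 = 0.0811
[A] = e^(0.0811) = 1.0845 M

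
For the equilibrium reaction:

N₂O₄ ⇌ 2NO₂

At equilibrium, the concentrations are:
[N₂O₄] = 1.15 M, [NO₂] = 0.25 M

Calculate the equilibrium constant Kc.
K_c = 0.0543

Kc = ([NO₂]^2) / ([N₂O₄])
   = ((0.25)^2) / ((1.15))
   = 0.0625 / 1.15 = 0.0543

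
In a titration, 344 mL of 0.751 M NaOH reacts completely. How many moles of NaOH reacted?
Moles = Molarity × Volume (L)
Moles = 0.751 M × 0.344 L = 0.2583 mol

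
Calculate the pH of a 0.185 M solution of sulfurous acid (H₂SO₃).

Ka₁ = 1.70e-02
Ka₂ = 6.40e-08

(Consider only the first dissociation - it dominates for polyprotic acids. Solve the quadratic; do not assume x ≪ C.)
pH = 1.32

x² + Ka₁·x − Ka₁·C = 0 with Ka₁ = 1.70e-02, C = 0.185.
x = (−Ka₁ + √(Ka₁² + 4·Ka₁·C))/2 = 4.8221e-02 M, so pH = 1.32.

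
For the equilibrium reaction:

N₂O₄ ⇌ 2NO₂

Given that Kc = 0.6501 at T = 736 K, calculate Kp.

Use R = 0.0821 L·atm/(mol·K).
K_p = 39.2827

Δn = (moles gaseous products) − (moles gaseous reactants) = 1
T = 736 K; RT = 0.0821 × 736 = 60.4256
Kp = Kc·(RT)^Δn = 0.6501 × (60.4256)^1 = 0.6501 × 60.4256 = 39.2827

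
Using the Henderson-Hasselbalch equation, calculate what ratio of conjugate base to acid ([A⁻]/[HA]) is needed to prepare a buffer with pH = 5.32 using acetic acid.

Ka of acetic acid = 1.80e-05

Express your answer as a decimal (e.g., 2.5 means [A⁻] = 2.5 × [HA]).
[A⁻]/[HA] = 3.761

pKa = −log(1.80e-05) = 4.7447. pH = pKa + log([A⁻]/[HA]). 5.32 = 4.7447 + log(ratio). log(ratio) = 5.32 − 4.7447 = 0.5753. ratio = 10^(0.5753) = 3.761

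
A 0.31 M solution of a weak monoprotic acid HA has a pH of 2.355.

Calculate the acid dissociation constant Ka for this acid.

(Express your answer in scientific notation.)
K_a = 6.38e-05

[H⁺] = 10^(−pH) = 10^(−2.355) = 4.416e-03 M. For HA ⇌ H⁺ + A⁻, Ka = x²/(C − x) = (4.416e-03)²/(0.31 − 4.416e-03) = 6.38e-05.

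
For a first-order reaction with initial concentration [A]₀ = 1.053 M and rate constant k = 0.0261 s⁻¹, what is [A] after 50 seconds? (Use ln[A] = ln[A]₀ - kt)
0.2855 M

ln[A] = ln[A]₀ - k·t = ln(1.053) - (0.0261)·(50) = 0.0516 - 1.3050 = -1.2534
[A] = e^(-1.2534) = 0.2855 M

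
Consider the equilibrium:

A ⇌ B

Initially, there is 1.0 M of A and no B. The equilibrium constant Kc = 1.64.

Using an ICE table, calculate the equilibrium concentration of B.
[B] = 0.621 M

ICE: [A] = 1.0 − x, [B] = x.
Kc = x/(1.0 − x) = 1.64 ⇒ x = 1.64·1.0/(1 + 1.64) = 1.64/2.64 = 0.6212.
[B] = x = 0.621 M.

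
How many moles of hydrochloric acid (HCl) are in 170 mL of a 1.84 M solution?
Moles = Molarity × Volume (L)
Moles = 1.84 M × 0.17 L = 0.3128 mol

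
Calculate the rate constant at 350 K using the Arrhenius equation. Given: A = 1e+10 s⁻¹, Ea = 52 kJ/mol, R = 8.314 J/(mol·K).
1.73e+02 s⁻¹

k = A·exp(-Ea/(R·T)) = 1e+10·exp(-52000/(8.314·350)) = 1e+10·exp(-17.8700) = 1e+10·1.7344e-08 = 1.73e+02 s⁻¹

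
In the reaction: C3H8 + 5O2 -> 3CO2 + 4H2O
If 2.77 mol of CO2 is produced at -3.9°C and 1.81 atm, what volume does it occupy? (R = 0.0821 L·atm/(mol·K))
T = -3.9°C + 273.15 = 269.25 K
V = nRT/P = (2.77 × 0.0821 × 269.25) / 1.81
V = 33.83 L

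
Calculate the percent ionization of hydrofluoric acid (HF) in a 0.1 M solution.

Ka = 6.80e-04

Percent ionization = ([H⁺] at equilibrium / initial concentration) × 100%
Percent ionization = 7.91%

Let x = [H⁺]. Ka = x²/(C - x) ⇒ x² + (6.80e-04)x - (6.80e-04)(0.1) = 0. x = 7.9132e-03. Percent = (7.9132e-03/0.1) × 100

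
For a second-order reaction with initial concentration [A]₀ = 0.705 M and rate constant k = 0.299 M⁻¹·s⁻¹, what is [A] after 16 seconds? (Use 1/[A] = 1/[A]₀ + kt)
0.1612 M

1/[A] = 1/[A]₀ + k·t = 1/0.705 + (0.299)·(16) = 1.4184 + 4.7840 = 6.2024
[A] = 1/6.2024 = 0.1612 M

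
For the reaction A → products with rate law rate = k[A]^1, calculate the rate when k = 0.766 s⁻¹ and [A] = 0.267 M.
0.2045 M/s

rate = k·[A]^1 = 0.766·(0.267)^1 = 0.766·0.267 = 0.2045 M/s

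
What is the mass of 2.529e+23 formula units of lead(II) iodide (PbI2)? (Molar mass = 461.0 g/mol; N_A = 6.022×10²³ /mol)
Moles = 2.529e+23 ÷ 6.022×10²³ = 0.41996 mol
Mass = 0.41996 mol × 461.0 g/mol = 193.6 g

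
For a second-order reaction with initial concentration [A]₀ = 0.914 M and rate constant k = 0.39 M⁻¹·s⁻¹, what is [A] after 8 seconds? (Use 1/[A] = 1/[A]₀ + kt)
0.2373 M

1/[A] = 1/[A]₀ + k·t = 1/0.914 + (0.39)·(8) = 1.0941 + 3.1200 = 4.2141
[A] = 1/4.2141 = 0.2373 M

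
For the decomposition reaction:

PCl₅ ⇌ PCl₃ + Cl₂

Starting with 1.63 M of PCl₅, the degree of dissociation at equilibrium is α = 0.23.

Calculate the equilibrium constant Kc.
K_c = 0.1120

x = α·[A]₀ = 0.23 × 1.63 = 0.3749 M dissociated.
At eq: [PCl₅] = 1.63 − 0.3749 = 1.255 M; [PCl₃] = [Cl₂] = x = 0.3749 M.
Kc = [PCl₃][Cl₂]/[PCl₅] = (0.3749)²/1.255 = 0.112.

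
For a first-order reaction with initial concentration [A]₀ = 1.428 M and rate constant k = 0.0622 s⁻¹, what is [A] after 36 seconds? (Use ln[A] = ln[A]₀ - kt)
0.1521 M

ln[A] = ln[A]₀ - k·t = ln(1.428) - (0.0622)·(36) = 0.3563 - 2.2392 = -1.8829
[A] = e^(-1.8829) = 0.1521 M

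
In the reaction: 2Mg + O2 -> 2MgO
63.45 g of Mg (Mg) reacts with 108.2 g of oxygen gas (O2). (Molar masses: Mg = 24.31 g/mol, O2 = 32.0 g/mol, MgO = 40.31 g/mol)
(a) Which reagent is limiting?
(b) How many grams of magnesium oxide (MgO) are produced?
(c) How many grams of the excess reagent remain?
(a) Mg, (b) 105.2 g, (c) 66.44 g

Moles of Mg = 63.45 g ÷ 24.31 g/mol = 2.61004 mol
Moles of O2 = 108.2 g ÷ 32.0 g/mol = 3.38125 mol
Moles ÷ coefficient: Mg: 2.61004/2 = 1.305, O2: 3.38125/1 = 3.381
(a) Mg has the smaller value, so Mg is the limiting reagent.
(b) Moles of MgO = 2.61004 mol Mg × (2/2) = 2.61004 mol; mass = 2.61004 mol × 40.31 g/mol = 105.2 g
(c) O2 consumed = 2.61004 × (1/2) = 1.30502 mol; remaining = 3.38125 − 1.30502 = 2.07623 mol; mass = 2.07623 mol × 32.0 g/mol = 66.44 g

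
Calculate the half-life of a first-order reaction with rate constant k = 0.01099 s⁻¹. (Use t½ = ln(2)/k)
63.07 s

t½ = ln(2)/k = 0.6931/0.01099 = 63.07 s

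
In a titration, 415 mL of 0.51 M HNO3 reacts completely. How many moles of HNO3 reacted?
Moles = Molarity × Volume (L)
Moles = 0.51 M × 0.415 L = 0.2117 mol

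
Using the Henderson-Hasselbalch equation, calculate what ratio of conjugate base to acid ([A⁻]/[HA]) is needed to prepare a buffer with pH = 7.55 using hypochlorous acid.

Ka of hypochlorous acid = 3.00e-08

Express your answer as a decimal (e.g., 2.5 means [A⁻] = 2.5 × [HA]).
[A⁻]/[HA] = 1.064

pKa = −log(3.00e-08) = 7.5229. pH = pKa + log([A⁻]/[HA]). 7.55 = 7.5229 + log(ratio). log(ratio) = 7.55 − 7.5229 = 0.0271. ratio = 10^(0.0271) = 1.064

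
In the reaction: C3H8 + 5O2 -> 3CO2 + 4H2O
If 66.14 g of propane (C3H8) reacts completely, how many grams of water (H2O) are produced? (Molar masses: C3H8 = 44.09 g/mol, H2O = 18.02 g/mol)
Moles of C3H8 = 66.14 g ÷ 44.09 g/mol = 1.50011 mol
Mole ratio: 4 mol H2O / 1 mol C3H8
Moles of H2O = 1.50011 × (4/1) = 6.00045 mol
Mass of H2O = 6.00045 mol × 18.02 g/mol = 108.1 g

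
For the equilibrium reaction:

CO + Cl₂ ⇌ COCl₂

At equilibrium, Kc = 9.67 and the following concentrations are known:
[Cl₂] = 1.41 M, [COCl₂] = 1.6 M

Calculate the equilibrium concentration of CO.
[CO] = 0.1173 M

Kc = ([COCl₂]) / ([CO] × [Cl₂]) = 9.67
[CO]^1 = (product terms)/(Kc · other reactant terms) = 1.6 / (9.67 · 1.41) = 0.11735
[CO] = 0.1173 M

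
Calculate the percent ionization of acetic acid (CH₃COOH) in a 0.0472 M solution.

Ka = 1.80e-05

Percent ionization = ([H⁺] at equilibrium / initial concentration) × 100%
Percent ionization = 1.93%

Let x = [H⁺]. Ka = x²/(C - x) ⇒ x² + (1.80e-05)x - (1.80e-05)(0.0472) = 0. x = 9.1278e-04. Percent = (9.1278e-04/0.0472) × 100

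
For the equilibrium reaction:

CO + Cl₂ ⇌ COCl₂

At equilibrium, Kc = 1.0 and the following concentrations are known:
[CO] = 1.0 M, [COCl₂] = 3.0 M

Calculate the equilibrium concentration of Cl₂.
[Cl₂] = 3.0000 M

Kc = ([COCl₂]) / ([CO] × [Cl₂]) = 1.0
[Cl₂]^1 = (product terms)/(Kc · other reactant terms) = 3 / (1.0 · 1) = 3
[Cl₂] = 3.0000 M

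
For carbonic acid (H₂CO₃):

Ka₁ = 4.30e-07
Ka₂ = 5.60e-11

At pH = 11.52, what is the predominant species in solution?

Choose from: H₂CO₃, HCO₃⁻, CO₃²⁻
CO₃²⁻

pKa1 = 6.37, pKa2 = 10.25. Each pKa is the crossover between adjacent species; pH = 11.52 lies in the region where CO₃²⁻ predominates.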